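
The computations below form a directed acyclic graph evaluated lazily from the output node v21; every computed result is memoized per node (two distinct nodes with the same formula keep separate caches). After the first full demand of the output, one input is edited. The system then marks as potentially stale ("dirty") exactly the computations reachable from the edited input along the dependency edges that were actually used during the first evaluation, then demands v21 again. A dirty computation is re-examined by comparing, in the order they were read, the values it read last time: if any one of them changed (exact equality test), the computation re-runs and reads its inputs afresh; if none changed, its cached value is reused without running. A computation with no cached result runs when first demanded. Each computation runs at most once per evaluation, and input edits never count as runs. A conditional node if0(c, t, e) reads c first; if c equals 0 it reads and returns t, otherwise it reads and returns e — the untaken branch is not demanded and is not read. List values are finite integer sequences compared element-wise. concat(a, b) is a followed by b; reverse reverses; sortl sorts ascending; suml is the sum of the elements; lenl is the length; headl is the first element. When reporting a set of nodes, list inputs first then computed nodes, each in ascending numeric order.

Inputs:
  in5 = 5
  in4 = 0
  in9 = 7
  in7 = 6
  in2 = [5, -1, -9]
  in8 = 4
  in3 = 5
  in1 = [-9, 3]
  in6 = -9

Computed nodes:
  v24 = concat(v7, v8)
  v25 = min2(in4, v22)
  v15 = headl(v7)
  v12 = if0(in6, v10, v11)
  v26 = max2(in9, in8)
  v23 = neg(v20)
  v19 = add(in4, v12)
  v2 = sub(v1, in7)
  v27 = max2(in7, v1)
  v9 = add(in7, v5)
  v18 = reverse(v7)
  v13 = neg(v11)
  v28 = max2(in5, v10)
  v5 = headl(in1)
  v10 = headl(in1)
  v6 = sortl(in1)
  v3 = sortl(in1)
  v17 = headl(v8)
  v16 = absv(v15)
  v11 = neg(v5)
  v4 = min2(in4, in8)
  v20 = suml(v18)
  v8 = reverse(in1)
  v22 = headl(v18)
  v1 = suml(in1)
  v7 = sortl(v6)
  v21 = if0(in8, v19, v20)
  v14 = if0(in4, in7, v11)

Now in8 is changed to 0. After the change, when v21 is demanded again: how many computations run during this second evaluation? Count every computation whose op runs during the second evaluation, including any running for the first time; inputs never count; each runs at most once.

5 computations run: v5, v11, v12, v19, v21.
Note the branch switch — v5, v11, v12, v19 had no cache and run now for the first time.

First demand of the output computes:
  v6 = sortl([-9, 3]) = [-9, 3]
  v7 = sortl([-9, 3]) = [-9, 3]
  v18 = reverse([-9, 3]) = [3, -9]
  v20 = suml([3, -9]) = -6
  v21 = if0(in8=4 -> else branch v20) = -6

After the edit, cleaning proceeds:
  v5: had never run; runs now, result -9.
  v11: had never run; runs now, result 9.
  v12: had never run; runs now, result 9.
  v19: had never run; runs now, result 9.
  v21: a read changed (in8 4->0) — executes, giving 9.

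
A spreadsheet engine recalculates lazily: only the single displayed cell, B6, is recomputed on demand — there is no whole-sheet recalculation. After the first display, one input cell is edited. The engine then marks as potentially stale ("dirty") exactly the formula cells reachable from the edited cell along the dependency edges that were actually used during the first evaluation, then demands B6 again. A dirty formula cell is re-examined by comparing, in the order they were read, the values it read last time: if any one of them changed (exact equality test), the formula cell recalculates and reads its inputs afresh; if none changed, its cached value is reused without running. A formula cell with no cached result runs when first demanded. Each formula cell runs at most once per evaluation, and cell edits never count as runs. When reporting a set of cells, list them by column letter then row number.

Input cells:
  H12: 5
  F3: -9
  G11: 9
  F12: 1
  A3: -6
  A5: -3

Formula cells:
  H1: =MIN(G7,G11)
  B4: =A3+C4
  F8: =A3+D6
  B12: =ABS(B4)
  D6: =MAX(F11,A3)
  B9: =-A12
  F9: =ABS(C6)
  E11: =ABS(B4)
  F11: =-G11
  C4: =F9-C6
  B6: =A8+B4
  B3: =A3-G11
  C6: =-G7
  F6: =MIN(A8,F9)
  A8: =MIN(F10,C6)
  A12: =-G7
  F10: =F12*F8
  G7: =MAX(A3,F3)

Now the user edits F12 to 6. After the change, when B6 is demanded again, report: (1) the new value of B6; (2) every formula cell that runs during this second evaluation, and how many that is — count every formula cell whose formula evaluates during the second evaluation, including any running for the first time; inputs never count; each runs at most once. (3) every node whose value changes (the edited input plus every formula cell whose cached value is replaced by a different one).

First evaluation (everything demanded from the output):
  F11 = -(9) = -9
  D6 = MAX(-9, -6) = -6
  F8 = -6 + -6 = -12
  F10 = 1 * -12 = -12
  G7 = MAX(-6, -9) = -6
  C6 = -(-6) = 6
  A8 = MIN(-12, 6) = -12
  F9 = ABS(6) = 6
  C4 = 6 - 6 = 0
  B4 = -6 + 0 = -6
  B6 = -12 + -6 = -18

Propagation after the edit:
  F10: runs — F12 1->6; result -72.
  A8: runs — F10 -12->-72; result -72.
  B6: runs — A8 -12->-72; result -78.

New value of B6: -78.
Formula cells that run: A8, B6, F10 — 3 in total.
Values that change: A8, B6, F10, F12.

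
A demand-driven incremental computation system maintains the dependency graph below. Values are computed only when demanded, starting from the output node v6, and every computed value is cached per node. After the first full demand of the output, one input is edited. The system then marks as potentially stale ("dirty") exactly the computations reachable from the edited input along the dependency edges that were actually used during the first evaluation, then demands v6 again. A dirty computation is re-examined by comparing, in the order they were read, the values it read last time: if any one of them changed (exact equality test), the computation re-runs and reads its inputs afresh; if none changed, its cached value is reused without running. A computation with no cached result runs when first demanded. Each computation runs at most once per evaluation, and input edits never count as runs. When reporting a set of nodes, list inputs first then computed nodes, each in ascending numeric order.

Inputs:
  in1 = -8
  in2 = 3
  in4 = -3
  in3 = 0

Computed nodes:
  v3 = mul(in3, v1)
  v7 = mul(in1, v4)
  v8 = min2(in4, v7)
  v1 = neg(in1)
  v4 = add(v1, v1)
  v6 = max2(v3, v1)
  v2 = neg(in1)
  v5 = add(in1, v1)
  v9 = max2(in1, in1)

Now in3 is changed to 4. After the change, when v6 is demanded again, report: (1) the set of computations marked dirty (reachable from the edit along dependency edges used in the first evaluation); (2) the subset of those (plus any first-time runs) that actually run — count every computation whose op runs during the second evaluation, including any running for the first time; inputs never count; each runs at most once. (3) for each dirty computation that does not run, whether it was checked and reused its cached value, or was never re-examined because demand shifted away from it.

First evaluation (everything demanded from the output):
  v1 = neg(-8) = 8
  v3 = mul(0, 8) = 0
  v6 = max2(0, 8) = 8

Propagation after the edit:
  v3: runs — in3 0->4; result 32.
  v6: runs — v3 0->32; result 32.

Marked dirty: v3, v6.
Computations that run: v3, v6 — 2 in total.
Every dirty computation ran.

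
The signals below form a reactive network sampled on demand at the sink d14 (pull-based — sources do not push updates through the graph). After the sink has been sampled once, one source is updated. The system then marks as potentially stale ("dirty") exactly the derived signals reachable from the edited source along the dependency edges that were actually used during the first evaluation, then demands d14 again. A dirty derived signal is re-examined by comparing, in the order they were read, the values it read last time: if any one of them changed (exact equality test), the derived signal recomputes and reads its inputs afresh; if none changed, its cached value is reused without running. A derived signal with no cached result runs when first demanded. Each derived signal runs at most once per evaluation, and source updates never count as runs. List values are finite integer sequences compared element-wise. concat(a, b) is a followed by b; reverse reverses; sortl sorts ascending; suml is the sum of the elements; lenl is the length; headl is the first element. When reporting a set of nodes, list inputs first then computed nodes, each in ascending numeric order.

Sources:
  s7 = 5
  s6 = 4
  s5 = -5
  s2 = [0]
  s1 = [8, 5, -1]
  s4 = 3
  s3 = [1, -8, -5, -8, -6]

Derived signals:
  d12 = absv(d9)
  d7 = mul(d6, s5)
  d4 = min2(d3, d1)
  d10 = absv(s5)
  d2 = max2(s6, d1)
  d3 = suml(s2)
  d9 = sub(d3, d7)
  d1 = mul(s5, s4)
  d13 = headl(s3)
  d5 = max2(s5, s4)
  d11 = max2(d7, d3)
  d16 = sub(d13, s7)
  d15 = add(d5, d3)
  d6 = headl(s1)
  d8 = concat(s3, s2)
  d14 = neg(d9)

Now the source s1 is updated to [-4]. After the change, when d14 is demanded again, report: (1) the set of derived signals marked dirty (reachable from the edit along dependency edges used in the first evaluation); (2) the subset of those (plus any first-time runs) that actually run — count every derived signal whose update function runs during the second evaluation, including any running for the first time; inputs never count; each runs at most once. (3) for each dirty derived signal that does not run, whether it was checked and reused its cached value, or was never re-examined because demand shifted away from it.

Initial pass — values computed on the first demand:
  d3 = suml([0]) = 0
  d6 = headl([8, 5, -1]) = 8
  d7 = mul(8, -5) = -40
  d9 = sub(0, -40) = 40
  d14 = neg(40) = -40

Second demand — change propagation:
  d6: re-runs because s1 [8, 5, -1]->[-4]; new result -4.
  d7: re-runs because d6 8->-4; new result 20.
  d9: re-runs because d7 -40->20; new result -20.
  d14: re-runs because d9 40->-20; new result 20.

Dirty set: d6, d7, d9, d14.
Run set: d6, d7, d9, d14 (4 run).
All dirty derived signals ended up running.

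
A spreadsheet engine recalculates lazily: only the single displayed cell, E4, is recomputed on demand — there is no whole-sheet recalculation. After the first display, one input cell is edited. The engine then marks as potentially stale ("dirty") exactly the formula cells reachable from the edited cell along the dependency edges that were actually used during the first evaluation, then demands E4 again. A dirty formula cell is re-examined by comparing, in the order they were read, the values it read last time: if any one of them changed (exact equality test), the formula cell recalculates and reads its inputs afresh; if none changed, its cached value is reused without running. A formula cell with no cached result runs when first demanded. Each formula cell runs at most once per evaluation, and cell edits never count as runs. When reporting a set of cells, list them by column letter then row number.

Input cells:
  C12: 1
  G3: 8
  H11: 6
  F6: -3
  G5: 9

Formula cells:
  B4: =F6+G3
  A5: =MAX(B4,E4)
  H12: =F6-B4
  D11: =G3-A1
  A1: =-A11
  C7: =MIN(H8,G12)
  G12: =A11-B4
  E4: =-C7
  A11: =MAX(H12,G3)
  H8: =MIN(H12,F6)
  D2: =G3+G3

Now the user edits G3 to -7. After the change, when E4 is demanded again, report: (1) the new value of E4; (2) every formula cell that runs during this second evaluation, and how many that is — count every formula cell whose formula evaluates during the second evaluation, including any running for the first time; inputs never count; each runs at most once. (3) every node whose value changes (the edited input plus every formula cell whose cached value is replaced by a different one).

New value of E4: 3.
Formula cells that run: A11, B4, C7, E4, G12, H8, H12 — 7 in total.
Values that change: A11, B4, C7, E4, G3, G12, H8, H12.

First evaluation (everything demanded from the output):
  B4 = -3 + 8 = 5
  H12 = -3 - 5 = -8
  A11 = MAX(-8, 8) = 8
  G12 = 8 - 5 = 3
  H8 = MIN(-8, -3) = -8
  C7 = MIN(-8, 3) = -8
  E4 = -(-8) = 8

Propagation after the edit:
  B4: runs — G3 8->-7; result -10.
  H12: runs — B4 5->-10; result 7.
  A11: runs — H12 -8->7; G3 8->-7; result 7.
  G12: runs — A11 8->7; B4 5->-10; result 17.
  H8: runs — H12 -8->7; result -3.
  C7: runs — H8 -8->-3; G12 3->17; result -3.
  E4: runs — C7 -8->-3; result 3.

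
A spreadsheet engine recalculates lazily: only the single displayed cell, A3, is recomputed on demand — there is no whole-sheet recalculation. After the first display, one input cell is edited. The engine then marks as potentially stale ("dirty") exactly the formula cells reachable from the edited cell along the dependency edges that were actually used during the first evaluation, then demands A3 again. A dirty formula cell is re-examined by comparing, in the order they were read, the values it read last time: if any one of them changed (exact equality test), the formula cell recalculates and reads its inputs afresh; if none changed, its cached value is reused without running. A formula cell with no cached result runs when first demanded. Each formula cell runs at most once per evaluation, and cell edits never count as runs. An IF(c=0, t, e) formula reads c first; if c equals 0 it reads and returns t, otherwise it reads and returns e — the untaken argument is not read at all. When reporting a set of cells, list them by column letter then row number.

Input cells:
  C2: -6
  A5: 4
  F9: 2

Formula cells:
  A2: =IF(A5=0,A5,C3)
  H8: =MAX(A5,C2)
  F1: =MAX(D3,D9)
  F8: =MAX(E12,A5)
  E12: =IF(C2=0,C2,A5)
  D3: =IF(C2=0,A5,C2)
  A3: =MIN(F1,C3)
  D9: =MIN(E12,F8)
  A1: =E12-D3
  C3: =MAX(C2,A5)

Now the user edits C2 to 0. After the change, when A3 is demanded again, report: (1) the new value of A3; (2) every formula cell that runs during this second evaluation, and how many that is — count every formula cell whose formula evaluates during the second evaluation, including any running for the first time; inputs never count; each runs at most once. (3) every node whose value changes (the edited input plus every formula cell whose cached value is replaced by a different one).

First evaluation (everything demanded from the output):
  C3 = MAX(-6, 4) = 4
  D3 = IF(C2=0: C2=-6 -> else branch C2) = -6
  E12 = IF(C2=0: C2=-6 -> else branch A5) = 4
  F8 = MAX(4, 4) = 4
  D9 = MIN(4, 4) = 4
  F1 = MAX(-6, 4) = 4
  A3 = MIN(4, 4) = 4

Propagation after the edit:
  C3: runs — C2 -6->0; result 4 (same value as before).
  D3: runs — C2 -6->0; C2 -6->0; result 4.
  E12: runs — C2 -6->0; result 0.
  F8: runs — E12 4->0; result 4 (same value as before).
  D9: runs — E12 4->0; result 0.
  F1: runs — D3 -6->4; D9 4->0; result 4 (same value as before).
  A3: checked — values it read are unchanged (F1 unchanged, C3 unchanged); reused cached 4 without running.

Key observation: the cutoff stops propagation at A3 — its inputs' values are unchanged, so it reuses its cache.

New value of A3: 4.
Formula cells that run: C3, D3, D9, E12, F1, F8 — 6 in total.
Values that change: C2, D3, D9, E12.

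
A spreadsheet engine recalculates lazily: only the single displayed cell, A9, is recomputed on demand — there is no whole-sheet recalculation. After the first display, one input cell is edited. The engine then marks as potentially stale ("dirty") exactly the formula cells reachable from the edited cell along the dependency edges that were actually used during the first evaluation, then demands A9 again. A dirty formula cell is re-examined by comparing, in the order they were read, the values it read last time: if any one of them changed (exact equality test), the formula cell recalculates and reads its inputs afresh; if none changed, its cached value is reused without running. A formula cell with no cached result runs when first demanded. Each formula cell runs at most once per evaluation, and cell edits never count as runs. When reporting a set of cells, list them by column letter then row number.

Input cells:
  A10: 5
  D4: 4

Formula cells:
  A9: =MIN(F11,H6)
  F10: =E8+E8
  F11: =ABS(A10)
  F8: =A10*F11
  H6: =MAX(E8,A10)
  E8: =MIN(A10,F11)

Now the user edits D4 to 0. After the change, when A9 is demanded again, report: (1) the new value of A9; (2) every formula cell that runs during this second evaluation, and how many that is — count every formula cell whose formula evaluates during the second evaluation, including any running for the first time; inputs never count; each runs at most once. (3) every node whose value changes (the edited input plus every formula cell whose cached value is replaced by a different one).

New value of A9: 5.
Formula cells that run: none — 0 in total.
Values that change: D4.
Key observation: D4 is never demanded by the output, so the edit triggers no recomputation at all.

First evaluation (everything demanded from the output):
  F11 = ABS(5) = 5
  E8 = MIN(5, 5) = 5
  H6 = MAX(5, 5) = 5
  A9 = MIN(5, 5) = 5

Propagation after the edit:
  D4 feeds no computation that the output demands — nothing is marked dirty and nothing runs.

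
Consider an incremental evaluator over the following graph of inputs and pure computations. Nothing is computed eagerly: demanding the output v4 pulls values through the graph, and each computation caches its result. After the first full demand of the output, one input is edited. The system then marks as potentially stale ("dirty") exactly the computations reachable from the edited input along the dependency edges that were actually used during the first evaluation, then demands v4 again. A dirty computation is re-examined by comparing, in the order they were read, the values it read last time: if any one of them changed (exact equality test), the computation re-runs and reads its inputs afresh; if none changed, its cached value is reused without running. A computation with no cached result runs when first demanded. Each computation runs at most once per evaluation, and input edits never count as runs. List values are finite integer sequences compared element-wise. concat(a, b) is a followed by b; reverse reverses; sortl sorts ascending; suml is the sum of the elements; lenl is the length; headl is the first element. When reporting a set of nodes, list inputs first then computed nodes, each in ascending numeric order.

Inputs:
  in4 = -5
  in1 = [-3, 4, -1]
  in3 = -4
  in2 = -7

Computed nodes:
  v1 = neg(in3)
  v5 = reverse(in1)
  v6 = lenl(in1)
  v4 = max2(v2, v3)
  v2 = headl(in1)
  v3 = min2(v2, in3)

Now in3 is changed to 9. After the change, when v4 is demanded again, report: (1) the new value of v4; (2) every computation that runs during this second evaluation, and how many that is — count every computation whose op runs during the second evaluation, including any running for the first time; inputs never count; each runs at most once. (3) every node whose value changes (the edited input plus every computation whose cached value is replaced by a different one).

v4 now evaluates to -3.
Run set: v3, v4 (2 run).
Changed values: in3, v3.

Initial pass — values computed on the first demand:
  v2 = headl([-3, 4, -1]) = -3
  v3 = min2(-3, -4) = -4
  v4 = max2(-3, -4) = -3

Second demand — change propagation:
  v3: re-runs because in3 -4->9; new result -3.
  v4: re-runs because v3 -4->-3; new result -3 (unchanged).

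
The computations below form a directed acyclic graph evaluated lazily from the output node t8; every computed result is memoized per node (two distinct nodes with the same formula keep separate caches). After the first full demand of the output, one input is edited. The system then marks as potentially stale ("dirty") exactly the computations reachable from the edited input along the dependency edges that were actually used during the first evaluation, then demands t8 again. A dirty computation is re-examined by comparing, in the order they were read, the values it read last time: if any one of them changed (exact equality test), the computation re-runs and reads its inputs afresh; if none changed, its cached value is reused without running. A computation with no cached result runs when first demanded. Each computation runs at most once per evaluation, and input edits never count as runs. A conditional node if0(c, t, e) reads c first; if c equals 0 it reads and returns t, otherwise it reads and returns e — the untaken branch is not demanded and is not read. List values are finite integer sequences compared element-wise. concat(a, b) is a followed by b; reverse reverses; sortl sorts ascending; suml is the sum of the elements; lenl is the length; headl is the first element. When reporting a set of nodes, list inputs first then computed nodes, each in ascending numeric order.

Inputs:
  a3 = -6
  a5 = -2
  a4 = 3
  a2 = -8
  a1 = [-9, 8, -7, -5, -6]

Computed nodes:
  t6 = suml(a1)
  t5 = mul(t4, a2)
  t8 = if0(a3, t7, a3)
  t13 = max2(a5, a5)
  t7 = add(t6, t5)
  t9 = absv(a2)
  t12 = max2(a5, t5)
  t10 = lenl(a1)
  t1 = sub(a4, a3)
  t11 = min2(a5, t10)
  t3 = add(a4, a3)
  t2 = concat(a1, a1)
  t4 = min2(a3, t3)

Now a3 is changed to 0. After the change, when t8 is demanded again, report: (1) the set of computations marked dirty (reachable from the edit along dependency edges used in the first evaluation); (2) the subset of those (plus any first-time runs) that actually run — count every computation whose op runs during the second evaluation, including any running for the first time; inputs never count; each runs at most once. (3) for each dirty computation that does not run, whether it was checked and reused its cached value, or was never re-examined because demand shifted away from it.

First demand of the output computes:
  t8 = if0(a3=-6 -> else branch a3) = -6

After the edit, cleaning proceeds:
  t3: had never run; runs now, result 3.
  t4: had never run; runs now, result 0.
  t5: had never run; runs now, result 0.
  t6: had never run; runs now, result -19.
  t7: had never run; runs now, result -19.
  t8: a read changed (a3 -6->0; a3 -6->0) — executes, giving -19.

Note the branch switch — t3, t4, t5, t6, t7 had no cache and run now for the first time.

The edit dirties: t8.
6 computations run: t3, t4, t5, t6, t7, t8.
No dirty computation escaped a run.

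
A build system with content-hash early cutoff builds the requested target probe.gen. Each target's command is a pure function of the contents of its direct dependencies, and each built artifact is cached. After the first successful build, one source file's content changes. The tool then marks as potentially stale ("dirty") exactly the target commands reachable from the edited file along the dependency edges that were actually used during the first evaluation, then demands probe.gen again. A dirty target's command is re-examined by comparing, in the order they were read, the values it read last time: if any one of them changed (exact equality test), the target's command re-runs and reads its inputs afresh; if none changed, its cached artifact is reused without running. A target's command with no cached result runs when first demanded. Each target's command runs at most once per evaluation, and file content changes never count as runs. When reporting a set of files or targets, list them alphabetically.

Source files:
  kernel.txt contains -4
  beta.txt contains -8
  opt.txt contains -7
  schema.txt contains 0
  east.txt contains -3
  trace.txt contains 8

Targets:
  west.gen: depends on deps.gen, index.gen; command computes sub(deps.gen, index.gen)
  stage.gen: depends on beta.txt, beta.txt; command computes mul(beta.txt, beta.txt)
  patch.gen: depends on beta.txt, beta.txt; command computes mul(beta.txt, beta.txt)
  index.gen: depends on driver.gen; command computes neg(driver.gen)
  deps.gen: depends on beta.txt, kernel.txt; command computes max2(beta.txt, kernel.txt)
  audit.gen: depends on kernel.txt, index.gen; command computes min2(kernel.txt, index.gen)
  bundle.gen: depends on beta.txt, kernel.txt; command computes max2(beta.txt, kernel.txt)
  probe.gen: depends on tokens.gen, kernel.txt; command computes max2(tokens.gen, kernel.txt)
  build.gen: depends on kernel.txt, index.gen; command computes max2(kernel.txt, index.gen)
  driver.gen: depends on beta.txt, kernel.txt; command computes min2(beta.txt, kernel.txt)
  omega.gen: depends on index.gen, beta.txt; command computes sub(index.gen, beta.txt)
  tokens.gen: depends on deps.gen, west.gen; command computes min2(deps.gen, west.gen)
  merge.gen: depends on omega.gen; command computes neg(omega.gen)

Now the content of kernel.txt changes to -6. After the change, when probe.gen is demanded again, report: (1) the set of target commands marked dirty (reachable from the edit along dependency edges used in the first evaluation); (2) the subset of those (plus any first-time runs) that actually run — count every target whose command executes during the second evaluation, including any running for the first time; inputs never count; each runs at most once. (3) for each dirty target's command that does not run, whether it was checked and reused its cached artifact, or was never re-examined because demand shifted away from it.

First evaluation (everything demanded from the output):
  deps.gen = max2(-8, -4) = -4
  driver.gen = min2(-8, -4) = -8
  index.gen = neg(-8) = 8
  west.gen = sub(-4, 8) = -12
  tokens.gen = min2(-4, -12) = -12
  probe.gen = max2(-12, -4) = -4

Propagation after the edit:
  deps.gen: runs — kernel.txt -4->-6; result -6.
  driver.gen: runs — kernel.txt -4->-6; result -8 (same value as before).
  index.gen: checked — values it read are unchanged (driver.gen unchanged); reused cached 8 without running.
  west.gen: runs — deps.gen -4->-6; result -14.
  tokens.gen: runs — deps.gen -4->-6; west.gen -12->-14; result -14.
  probe.gen: runs — tokens.gen -12->-14; kernel.txt -4->-6; result -6.

Key observation: the cutoff stops propagation at index.gen — its inputs' values are unchanged, so it reuses its cache.

Marked dirty: deps.gen, driver.gen, index.gen, probe.gen, tokens.gen, west.gen.
Target commands that run: deps.gen, driver.gen, probe.gen, tokens.gen, west.gen — 5 in total.
Checked but reused from cache: index.gen.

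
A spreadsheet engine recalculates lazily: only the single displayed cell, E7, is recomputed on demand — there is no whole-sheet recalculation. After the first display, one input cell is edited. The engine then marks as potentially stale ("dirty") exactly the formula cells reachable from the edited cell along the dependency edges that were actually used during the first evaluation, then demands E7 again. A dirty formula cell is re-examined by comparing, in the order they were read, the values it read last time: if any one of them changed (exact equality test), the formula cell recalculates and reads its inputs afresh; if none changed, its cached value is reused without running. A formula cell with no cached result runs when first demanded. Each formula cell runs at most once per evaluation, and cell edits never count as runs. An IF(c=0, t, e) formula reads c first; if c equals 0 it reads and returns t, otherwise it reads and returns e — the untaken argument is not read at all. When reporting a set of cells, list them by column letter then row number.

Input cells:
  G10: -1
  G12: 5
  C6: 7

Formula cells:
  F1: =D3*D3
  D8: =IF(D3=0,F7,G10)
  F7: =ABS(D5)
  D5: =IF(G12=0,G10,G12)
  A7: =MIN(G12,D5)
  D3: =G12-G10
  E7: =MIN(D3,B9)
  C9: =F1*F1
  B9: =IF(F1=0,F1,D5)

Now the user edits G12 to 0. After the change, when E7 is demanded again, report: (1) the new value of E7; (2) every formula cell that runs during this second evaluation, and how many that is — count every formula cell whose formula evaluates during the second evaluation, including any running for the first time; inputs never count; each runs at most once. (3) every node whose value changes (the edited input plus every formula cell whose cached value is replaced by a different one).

First evaluation (everything demanded from the output):
  D3 = 5 - -1 = 6
  D5 = IF(G12=0: G12=5 -> else branch G12) = 5
  F1 = 6 * 6 = 36
  B9 = IF(F1=0: F1=36 -> else branch D5) = 5
  E7 = MIN(6, 5) = 5

Propagation after the edit:
  D3: runs — G12 5->0; result 1.
  D5: runs — G12 5->0; G12 5->0; result -1.
  F1: runs — D3 6->1; D3 6->1; result 1.
  B9: runs — F1 36->1; D5 5->-1; result -1.
  E7: runs — D3 6->1; B9 5->-1; result -1.

New value of E7: -1.
Formula cells that run: B9, D3, D5, E7, F1 — 5 in total.
Values that change: B9, D3, D5, E7, F1, G12.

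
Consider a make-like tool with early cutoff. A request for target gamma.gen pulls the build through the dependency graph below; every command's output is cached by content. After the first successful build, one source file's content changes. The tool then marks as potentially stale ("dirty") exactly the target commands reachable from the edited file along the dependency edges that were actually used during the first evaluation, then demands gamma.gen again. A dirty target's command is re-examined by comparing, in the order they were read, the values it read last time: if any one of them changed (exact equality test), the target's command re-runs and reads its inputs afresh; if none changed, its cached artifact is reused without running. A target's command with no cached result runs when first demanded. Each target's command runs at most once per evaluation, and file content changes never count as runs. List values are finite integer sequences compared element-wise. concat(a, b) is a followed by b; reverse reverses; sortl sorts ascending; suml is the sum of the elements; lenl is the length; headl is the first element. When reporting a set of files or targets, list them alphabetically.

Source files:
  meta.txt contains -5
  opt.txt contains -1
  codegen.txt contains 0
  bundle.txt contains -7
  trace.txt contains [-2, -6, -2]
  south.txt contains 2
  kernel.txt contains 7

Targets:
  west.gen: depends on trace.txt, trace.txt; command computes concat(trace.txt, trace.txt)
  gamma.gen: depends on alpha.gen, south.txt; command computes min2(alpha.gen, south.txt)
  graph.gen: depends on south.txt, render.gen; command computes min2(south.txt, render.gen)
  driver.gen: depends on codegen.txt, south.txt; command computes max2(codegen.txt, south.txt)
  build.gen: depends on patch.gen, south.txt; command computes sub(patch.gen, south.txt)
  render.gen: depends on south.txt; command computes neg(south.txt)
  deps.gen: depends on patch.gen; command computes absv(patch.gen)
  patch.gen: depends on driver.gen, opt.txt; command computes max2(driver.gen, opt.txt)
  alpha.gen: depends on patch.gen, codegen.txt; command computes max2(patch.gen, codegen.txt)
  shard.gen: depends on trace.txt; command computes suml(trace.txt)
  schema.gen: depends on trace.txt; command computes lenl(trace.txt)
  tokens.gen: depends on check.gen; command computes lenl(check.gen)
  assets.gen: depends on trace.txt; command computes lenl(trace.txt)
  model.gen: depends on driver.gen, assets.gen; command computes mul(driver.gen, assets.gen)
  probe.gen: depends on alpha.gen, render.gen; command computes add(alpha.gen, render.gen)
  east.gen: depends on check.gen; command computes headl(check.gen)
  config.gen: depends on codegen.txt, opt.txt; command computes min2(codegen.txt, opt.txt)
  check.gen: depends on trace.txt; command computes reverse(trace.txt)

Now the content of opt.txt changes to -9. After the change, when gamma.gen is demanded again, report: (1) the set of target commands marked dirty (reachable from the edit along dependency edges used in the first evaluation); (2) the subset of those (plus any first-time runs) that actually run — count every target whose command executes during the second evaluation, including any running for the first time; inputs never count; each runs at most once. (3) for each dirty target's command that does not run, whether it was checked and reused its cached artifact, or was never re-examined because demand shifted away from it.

The edit dirties: alpha.gen, gamma.gen, patch.gen.
1 target commands run: patch.gen.
Cache hits after checking: alpha.gen, gamma.gen.
Note the absorption at patch.gen: it re-runs yet its value is the same, leaving the output's value untouched.

First demand of the output computes:
  driver.gen = max2(0, 2) = 2
  patch.gen = max2(2, -1) = 2
  alpha.gen = max2(2, 0) = 2
  gamma.gen = min2(2, 2) = 2

After the edit, cleaning proceeds:
  patch.gen: a read changed (opt.txt -1->-9) — executes, giving 2 — identical to its old value.
  alpha.gen: dirty, but its reads are unchanged (patch.gen unchanged, codegen.txt unchanged); cached 2 stands.
  gamma.gen: dirty, but its reads are unchanged (alpha.gen unchanged, south.txt unchanged); cached 2 stands.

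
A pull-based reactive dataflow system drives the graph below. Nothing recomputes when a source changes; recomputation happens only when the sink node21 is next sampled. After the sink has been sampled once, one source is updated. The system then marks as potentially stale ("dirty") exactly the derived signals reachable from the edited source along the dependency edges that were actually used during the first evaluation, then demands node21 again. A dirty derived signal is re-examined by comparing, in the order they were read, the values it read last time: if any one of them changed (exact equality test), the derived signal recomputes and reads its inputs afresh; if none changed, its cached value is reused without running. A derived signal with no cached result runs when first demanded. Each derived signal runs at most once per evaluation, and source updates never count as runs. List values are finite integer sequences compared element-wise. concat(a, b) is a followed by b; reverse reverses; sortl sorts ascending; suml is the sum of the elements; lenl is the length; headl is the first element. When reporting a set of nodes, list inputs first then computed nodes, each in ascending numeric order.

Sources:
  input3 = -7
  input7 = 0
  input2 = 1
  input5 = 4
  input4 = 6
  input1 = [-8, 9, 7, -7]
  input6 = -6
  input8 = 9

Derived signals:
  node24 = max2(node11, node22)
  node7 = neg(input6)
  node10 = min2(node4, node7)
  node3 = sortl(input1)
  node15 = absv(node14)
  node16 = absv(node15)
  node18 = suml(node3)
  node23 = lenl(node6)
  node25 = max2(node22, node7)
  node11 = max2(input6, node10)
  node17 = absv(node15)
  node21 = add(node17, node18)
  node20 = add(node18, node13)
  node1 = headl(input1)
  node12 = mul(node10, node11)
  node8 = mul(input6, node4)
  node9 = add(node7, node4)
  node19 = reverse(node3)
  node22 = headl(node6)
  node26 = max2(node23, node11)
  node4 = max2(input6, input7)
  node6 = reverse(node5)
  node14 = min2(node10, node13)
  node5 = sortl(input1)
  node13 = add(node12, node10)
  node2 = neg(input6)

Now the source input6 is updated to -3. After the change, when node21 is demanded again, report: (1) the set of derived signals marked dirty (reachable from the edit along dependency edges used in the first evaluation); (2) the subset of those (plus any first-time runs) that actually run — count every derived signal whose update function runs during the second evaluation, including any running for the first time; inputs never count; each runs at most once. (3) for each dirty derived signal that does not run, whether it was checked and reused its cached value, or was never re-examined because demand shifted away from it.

Marked dirty: node4, node7, node10, node11, node12, node13, node14, node15, node17, node21.
Derived signals that run: node4, node7, node10, node11 — 4 in total.
Checked but reused from cache: node12, node13, node14, node15, node17, node21.
Key observation: the cutoff stops propagation at node12 — its inputs' values are unchanged, so it reuses its cache.

First evaluation (everything demanded from the output):
  node3 = sortl([-8, 9, 7, -7]) = [-8, -7, 7, 9]
  node4 = max2(-6, 0) = 0
  node7 = neg(-6) = 6
  node10 = min2(0, 6) = 0
  node11 = max2(-6, 0) = 0
  node12 = mul(0, 0) = 0
  node13 = add(0, 0) = 0
  node14 = min2(0, 0) = 0
  node15 = absv(0) = 0
  node17 = absv(0) = 0
  node18 = suml([-8, -7, 7, 9]) = 1
  node21 = add(0, 1) = 1

Propagation after the edit:
  node4: runs — input6 -6->-3; result 0 (same value as before).
  node7: runs — input6 -6->-3; result 3.
  node10: runs — node7 6->3; result 0 (same value as before).
  node11: runs — input6 -6->-3; result 0 (same value as before).
  node12: checked — values it read are unchanged (node10 unchanged, node11 unchanged); reused cached 0 without running.
  node13: checked — values it read are unchanged (node12 unchanged, node10 unchanged); reused cached 0 without running.
  node14: checked — values it read are unchanged (node10 unchanged, node13 unchanged); reused cached 0 without running.
  node15: checked — values it read are unchanged (node14 unchanged); reused cached 0 without running.
  node17: checked — values it read are unchanged (node15 unchanged); reused cached 0 without running.
  node21: checked — values it read are unchanged (node17 unchanged, node18 unchanged); reused cached 1 without running.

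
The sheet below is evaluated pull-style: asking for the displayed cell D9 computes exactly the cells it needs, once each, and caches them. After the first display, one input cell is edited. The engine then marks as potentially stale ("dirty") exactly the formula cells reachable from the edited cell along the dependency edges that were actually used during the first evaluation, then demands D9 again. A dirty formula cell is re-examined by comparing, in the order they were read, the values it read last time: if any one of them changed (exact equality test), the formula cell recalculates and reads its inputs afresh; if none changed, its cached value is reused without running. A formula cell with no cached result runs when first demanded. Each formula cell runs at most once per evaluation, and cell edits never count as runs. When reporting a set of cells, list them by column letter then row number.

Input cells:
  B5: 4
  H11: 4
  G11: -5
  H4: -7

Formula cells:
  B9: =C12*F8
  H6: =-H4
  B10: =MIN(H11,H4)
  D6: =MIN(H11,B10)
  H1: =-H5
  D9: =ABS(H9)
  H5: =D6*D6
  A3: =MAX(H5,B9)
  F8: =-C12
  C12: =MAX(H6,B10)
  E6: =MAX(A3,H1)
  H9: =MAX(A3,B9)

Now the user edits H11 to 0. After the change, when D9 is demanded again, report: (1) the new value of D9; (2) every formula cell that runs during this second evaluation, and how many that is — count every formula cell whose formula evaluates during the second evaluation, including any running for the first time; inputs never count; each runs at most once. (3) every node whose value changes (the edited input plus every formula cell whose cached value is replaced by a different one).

First demand of the output computes:
  B10 = MIN(4, -7) = -7
  D6 = MIN(4, -7) = -7
  H5 = -7 * -7 = 49
  H6 = -(-7) = 7
  C12 = MAX(7, -7) = 7
  F8 = -(7) = -7
  B9 = 7 * -7 = -49
  A3 = MAX(49, -49) = 49
  H9 = MAX(49, -49) = 49
  D9 = ABS(49) = 49

After the edit, cleaning proceeds:
  B10: a read changed (H11 4->0) — executes, giving -7 — identical to its old value.
  C12: dirty, but its reads are unchanged (H6 unchanged, B10 unchanged); cached 7 stands.
  D6: a read changed (H11 4->0) — executes, giving -7 — identical to its old value.
  F8: dirty, but its reads are unchanged (C12 unchanged); cached -7 stands.
  B9: dirty, but its reads are unchanged (C12 unchanged, F8 unchanged); cached -49 stands.
  H5: dirty, but its reads are unchanged (D6 unchanged, D6 unchanged); cached 49 stands.
  A3: dirty, but its reads are unchanged (H5 unchanged, B9 unchanged); cached 49 stands.
  H9: dirty, but its reads are unchanged (A3 unchanged, B9 unchanged); cached 49 stands.
  D9: dirty, but its reads are unchanged (H9 unchanged); cached 49 stands.

Note where the cutoff bites: C12 is checked, finds nothing changed, and keeps its cache.

Demanding D9 again yields 49.
2 formula cells run: B10, D6.
The nodes whose values change: H11.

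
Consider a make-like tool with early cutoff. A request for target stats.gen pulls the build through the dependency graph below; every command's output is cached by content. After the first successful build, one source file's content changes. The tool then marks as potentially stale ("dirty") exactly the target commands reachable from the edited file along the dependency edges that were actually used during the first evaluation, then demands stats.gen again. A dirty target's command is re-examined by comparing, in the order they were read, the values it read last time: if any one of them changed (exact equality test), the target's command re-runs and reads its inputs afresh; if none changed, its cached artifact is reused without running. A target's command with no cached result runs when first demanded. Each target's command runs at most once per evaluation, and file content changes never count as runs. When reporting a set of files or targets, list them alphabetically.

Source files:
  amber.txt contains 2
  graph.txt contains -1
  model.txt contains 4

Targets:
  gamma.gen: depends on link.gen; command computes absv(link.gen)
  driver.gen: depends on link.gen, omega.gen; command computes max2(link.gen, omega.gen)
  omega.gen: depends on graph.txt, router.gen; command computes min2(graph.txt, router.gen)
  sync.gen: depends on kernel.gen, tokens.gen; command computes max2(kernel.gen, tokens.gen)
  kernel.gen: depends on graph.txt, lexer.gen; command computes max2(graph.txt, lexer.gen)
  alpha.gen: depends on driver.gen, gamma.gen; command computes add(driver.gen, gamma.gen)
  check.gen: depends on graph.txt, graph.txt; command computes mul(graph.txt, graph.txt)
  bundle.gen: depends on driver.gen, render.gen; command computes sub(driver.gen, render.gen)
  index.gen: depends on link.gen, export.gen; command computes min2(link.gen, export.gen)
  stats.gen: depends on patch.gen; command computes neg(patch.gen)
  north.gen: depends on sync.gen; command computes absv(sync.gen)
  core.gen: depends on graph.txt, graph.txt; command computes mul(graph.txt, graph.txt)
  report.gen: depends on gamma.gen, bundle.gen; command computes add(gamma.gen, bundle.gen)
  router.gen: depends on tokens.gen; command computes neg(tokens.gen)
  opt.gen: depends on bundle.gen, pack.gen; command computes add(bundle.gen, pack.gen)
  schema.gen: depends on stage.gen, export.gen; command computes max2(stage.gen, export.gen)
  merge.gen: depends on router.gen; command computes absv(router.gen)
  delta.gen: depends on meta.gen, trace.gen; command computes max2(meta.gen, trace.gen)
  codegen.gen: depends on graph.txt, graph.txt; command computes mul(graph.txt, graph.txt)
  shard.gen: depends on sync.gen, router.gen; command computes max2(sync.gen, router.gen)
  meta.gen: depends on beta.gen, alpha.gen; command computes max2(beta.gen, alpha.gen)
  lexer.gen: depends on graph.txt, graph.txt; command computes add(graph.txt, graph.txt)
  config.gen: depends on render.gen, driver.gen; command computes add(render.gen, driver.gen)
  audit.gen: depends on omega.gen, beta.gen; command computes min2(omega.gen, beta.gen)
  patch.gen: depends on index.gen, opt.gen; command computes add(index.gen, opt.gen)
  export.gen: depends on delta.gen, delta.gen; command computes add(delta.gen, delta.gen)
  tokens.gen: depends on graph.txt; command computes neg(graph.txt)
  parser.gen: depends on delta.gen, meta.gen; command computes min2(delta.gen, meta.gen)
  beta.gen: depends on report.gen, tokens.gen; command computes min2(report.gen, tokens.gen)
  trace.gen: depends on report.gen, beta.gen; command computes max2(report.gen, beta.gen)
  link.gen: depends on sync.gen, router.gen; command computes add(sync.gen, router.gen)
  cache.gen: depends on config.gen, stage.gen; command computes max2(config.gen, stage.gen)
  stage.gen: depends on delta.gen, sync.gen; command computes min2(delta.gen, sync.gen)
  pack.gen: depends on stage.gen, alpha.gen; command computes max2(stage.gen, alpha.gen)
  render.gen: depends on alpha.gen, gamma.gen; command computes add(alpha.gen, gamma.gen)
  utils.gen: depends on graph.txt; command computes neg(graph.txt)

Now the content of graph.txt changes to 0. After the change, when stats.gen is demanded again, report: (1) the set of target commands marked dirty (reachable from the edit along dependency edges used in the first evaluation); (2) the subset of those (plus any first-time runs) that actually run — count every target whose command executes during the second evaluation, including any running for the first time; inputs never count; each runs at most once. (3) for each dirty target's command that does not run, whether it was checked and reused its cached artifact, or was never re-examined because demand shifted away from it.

The edit dirties: alpha.gen, beta.gen, bundle.gen, delta.gen, driver.gen, export.gen, gamma.gen, index.gen, kernel.gen, lexer.gen, link.gen, meta.gen, omega.gen, opt.gen, pack.gen, patch.gen, render.gen, report.gen, router.gen, stage.gen, stats.gen, sync.gen, tokens.gen, trace.gen.
10 target commands run: beta.gen, driver.gen, kernel.gen, lexer.gen, link.gen, omega.gen, router.gen, stage.gen, sync.gen, tokens.gen.
Cache hits after checking: alpha.gen, bundle.gen, delta.gen, export.gen, gamma.gen, index.gen, meta.gen, opt.gen, pack.gen, patch.gen, render.gen, report.gen, stats.gen, trace.gen.
Note where the cutoff bites: gamma.gen is checked, finds nothing changed, and keeps its cache.

First demand of the output computes:
  lexer.gen = add(-1, -1) = -2
  kernel.gen = max2(-1, -2) = -1
  tokens.gen = neg(-1) = 1
  router.gen = neg(1) = -1
  omega.gen = min2(-1, -1) = -1
  sync.gen = max2(-1, 1) = 1
  link.gen = add(1, -1) = 0
  driver.gen = max2(0, -1) = 0
  gamma.gen = absv(0) = 0
  alpha.gen = add(0, 0) = 0
  render.gen = add(0, 0) = 0
  bundle.gen = sub(0, 0) = 0
  report.gen = add(0, 0) = 0
  beta.gen = min2(0, 1) = 0
  meta.gen = max2(0, 0) = 0
  trace.gen = max2(0, 0) = 0
  delta.gen = max2(0, 0) = 0
  export.gen = add(0, 0) = 0
  index.gen = min2(0, 0) = 0
  stage.gen = min2(0, 1) = 0
  pack.gen = max2(0, 0) = 0
  opt.gen = add(0, 0) = 0
  patch.gen = add(0, 0) = 0
  stats.gen = neg(0) = 0

After the edit, cleaning proceeds:
  lexer.gen: a read changed (graph.txt -1->0; graph.txt -1->0) — executes, giving 0.
  kernel.gen: a read changed (graph.txt -1->0; lexer.gen -2->0) — executes, giving 0.
  tokens.gen: a read changed (graph.txt -1->0) — executes, giving 0.
  router.gen: a read changed (tokens.gen 1->0) — executes, giving 0.
  omega.gen: a read changed (graph.txt -1->0; router.gen -1->0) — executes, giving 0.
  sync.gen: a read changed (kernel.gen -1->0; tokens.gen 1->0) — executes, giving 0.
  link.gen: a read changed (sync.gen 1->0; router.gen -1->0) — executes, giving 0 — identical to its old value.
  driver.gen: a read changed (omega.gen -1->0) — executes, giving 0 — identical to its old value.
  gamma.gen: dirty, but its reads are unchanged (link.gen unchanged); cached 0 stands.
  alpha.gen: dirty, but its reads are unchanged (driver.gen unchanged, gamma.gen unchanged); cached 0 stands.
  render.gen: dirty, but its reads are unchanged (alpha.gen unchanged, gamma.gen unchanged); cached 0 stands.
  bundle.gen: dirty, but its reads are unchanged (driver.gen unchanged, render.gen unchanged); cached 0 stands.
  report.gen: dirty, but its reads are unchanged (gamma.gen unchanged, bundle.gen unchanged); cached 0 stands.
  beta.gen: a read changed (tokens.gen 1->0) — executes, giving 0 — identical to its old value.
  meta.gen: dirty, but its reads are unchanged (beta.gen unchanged, alpha.gen unchanged); cached 0 stands.
  trace.gen: dirty, but its reads are unchanged (report.gen unchanged, beta.gen unchanged); cached 0 stands.
  delta.gen: dirty, but its reads are unchanged (meta.gen unchanged, trace.gen unchanged); cached 0 stands.
  export.gen: dirty, but its reads are unchanged (delta.gen unchanged, delta.gen unchanged); cached 0 stands.
  index.gen: dirty, but its reads are unchanged (link.gen unchanged, export.gen unchanged); cached 0 stands.
  stage.gen: a read changed (sync.gen 1->0) — executes, giving 0 — identical to its old value.
  pack.gen: dirty, but its reads are unchanged (stage.gen unchanged, alpha.gen unchanged); cached 0 stands.
  opt.gen: dirty, but its reads are unchanged (bundle.gen unchanged, pack.gen unchanged); cached 0 stands.
  patch.gen: dirty, but its reads are unchanged (index.gen unchanged, opt.gen unchanged); cached 0 stands.
  stats.gen: dirty, but its reads are unchanged (patch.gen unchanged); cached 0 stands.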